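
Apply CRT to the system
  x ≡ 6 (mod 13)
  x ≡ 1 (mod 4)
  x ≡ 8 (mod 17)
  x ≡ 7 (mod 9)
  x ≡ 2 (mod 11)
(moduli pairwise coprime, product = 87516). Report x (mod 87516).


Product of moduli M = 13 · 4 · 17 · 9 · 11 = 87516.
Merge one congruence at a time:
  Start: x ≡ 6 (mod 13).
  Combine with x ≡ 1 (mod 4); new modulus lcm = 52.
    Write x = 6 + 13·t and substitute into x ≡ 1 (mod 4): 13·t ≡ 1 − 6 = -5 (mod 4).
    Reduce coefficients mod 4: 1·t ≡ 3 (mod 4).
    So t ≡ 3 (mod 4).
    Then x = 6 + 13·3 = 45, valid modulo lcm(13, 4) = 52: x ≡ 45 (mod 52).
  Combine with x ≡ 8 (mod 17); new modulus lcm = 884.
    Write x = 45 + 52·t and substitute into x ≡ 8 (mod 17): 52·t ≡ 8 − 45 = -37 (mod 17).
    Reduce coefficients mod 17: 1·t ≡ 14 (mod 17).
    So t ≡ 14 (mod 17).
    Then x = 45 + 52·14 = 773, valid modulo lcm(52, 17) = 884: x ≡ 773 (mod 884).
  Combine with x ≡ 7 (mod 9); new modulus lcm = 7956.
    Write x = 773 + 884·t and substitute into x ≡ 7 (mod 9): 884·t ≡ 7 − 773 = -766 (mod 9).
    Reduce coefficients mod 9: 2·t ≡ 8 (mod 9).
    The inverse of 2 mod 9 is 5 (since 2·5 = 10 = 1·9 + 1), so t ≡ 5·8 = 40 ≡ 4 (mod 9).
    Then x = 773 + 884·4 = 4309, valid modulo lcm(884, 9) = 7956: x ≡ 4309 (mod 7956).
  Combine with x ≡ 2 (mod 11); new modulus lcm = 87516.
    Write x = 4309 + 7956·t and substitute into x ≡ 2 (mod 11): 7956·t ≡ 2 − 4309 = -4307 (mod 11).
    Reduce coefficients mod 11: 3·t ≡ 5 (mod 11).
    The inverse of 3 mod 11 is 4 (since 3·4 = 12 = 1·11 + 1), so t ≡ 4·5 = 20 ≡ 9 (mod 11).
    Then x = 4309 + 7956·9 = 75913, valid modulo lcm(7956, 11) = 87516: x ≡ 75913 (mod 87516).
Verify against each original: 75913 mod 13 = 6, 75913 mod 4 = 1, 75913 mod 17 = 8, 75913 mod 9 = 7, 75913 mod 11 = 2.

x ≡ 75913 (mod 87516).


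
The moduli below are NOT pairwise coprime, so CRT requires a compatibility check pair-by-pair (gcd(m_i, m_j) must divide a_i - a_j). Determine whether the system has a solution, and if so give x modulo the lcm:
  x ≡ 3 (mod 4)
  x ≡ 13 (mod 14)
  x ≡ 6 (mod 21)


Moduli 4, 14, 21 are not pairwise coprime, so CRT works modulo lcm(m_i) when all pairwise compatibility conditions hold.
Pairwise compatibility: gcd(m_i, m_j) must divide a_i - a_j for every pair.
Merge one congruence at a time:
  Start: x ≡ 3 (mod 4).
  Combine with x ≡ 13 (mod 14): gcd(4, 14) = 2; 13 - 3 = 10, which IS divisible by 2, so compatible.
    Write x = 3 + 4·t and substitute into x ≡ 13 (mod 14): 4·t ≡ 13 − 3 = 10 (mod 14).
    Divide the congruence (and modulus) by g = 2: 2·t ≡ 5 (mod 7).
    The inverse of 2 mod 7 is 4 (since 2·4 = 8 = 1·7 + 1), so t ≡ 4·5 = 20 ≡ 6 (mod 7).
    Then x = 3 + 4·6 = 27, valid modulo lcm(4, 14) = 28: x ≡ 27 (mod 28).
  Combine with x ≡ 6 (mod 21): gcd(28, 21) = 7; 6 - 27 = -21, which IS divisible by 7, so compatible.
    Write x = 27 + 28·t and substitute into x ≡ 6 (mod 21): 28·t ≡ 6 − 27 = -21 (mod 21).
    Divide the congruence (and modulus) by g = 7: 4·t ≡ -3 (mod 3).
    Reduce coefficients mod 3: 1·t ≡ 0 (mod 3).
    So t ≡ 0 (mod 3).
    Then x = 27 + 28·0 = 27, valid modulo lcm(28, 21) = 84: x ≡ 27 (mod 84).
Verify: 27 mod 4 = 3, 27 mod 14 = 13, 27 mod 21 = 6.

x ≡ 27 (mod 84).


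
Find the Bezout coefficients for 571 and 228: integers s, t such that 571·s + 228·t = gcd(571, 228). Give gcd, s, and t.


Euclidean algorithm on (571, 228) — divide until remainder is 0:
  571 = 2 · 228 + 115
  228 = 1 · 115 + 113
  115 = 1 · 113 + 2
  113 = 56 · 2 + 1
  2 = 2 · 1 + 0
gcd(571, 228) = 1.
Track Bezout coefficients alongside the remainders: start with r₀ = 571 = a·1 + b·0 (s = 1, t = 0) and r₁ = 228 = a·0 + b·1 (s = 0, t = 1); each new remainder r_{k+1} = r_{k-1} − q_k·r_k inherits s_{k+1} = s_{k-1} − q_k·s_k, t_{k+1} = t_{k-1} − q_k·t_k, so r_k = a·s_k + b·t_k at every step:
  q = 2: r = 115, s = 1 − 2·0 = 1, t = 0 − 2·1 = -2  (check: 571·1 + 228·(-2) = 115)
  q = 1: r = 113, s = 0 − 1·1 = -1, t = 1 − 1·(-2) = 3  (check: 571·(-1) + 228·3 = 113)
  q = 1: r = 2, s = 1 − 1·(-1) = 2, t = -2 − 1·3 = -5  (check: 571·2 + 228·(-5) = 2)
  q = 56: r = 1, s = -1 − 56·2 = -113, t = 3 − 56·(-5) = 283  (check: 571·(-113) + 228·283 = 1)
The row with r = 1 (the gcd) gives the Bezout coefficients s = -113, t = 283.
Result: 571 · (-113) + 228 · (283) = 1.

gcd(571, 228) = 1; s = -113, t = 283 (check: 571·(-113) + 228·283 = 1).


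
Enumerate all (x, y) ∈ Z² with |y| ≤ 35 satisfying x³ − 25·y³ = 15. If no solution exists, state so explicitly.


The equation is x³ - 25y³ = 15. For fixed y, x³ = 25·y³ + 15, so a solution requires the RHS to be a perfect cube.
Strategy: iterate y from -35 to 35, compute RHS = 25·y³ + 15, and check whether it is a (positive or negative) perfect cube.
Check small values of y:
  y = 0: RHS = 15 is not a perfect cube.
  y = 1: RHS = 40 is not a perfect cube.
  y = -1: RHS = -10 is not a perfect cube.
  y = 2: RHS = 215 is not a perfect cube.
  y = -2: RHS = -185 is not a perfect cube.
  y = 3: RHS = 690 is not a perfect cube.
  y = -3: RHS = -660 is not a perfect cube.
Continuing the search up to |y| = 35 finds no solutions either.
No (x, y) in the scanned range satisfies the equation.

No integer solutions with |y| ≤ 35.


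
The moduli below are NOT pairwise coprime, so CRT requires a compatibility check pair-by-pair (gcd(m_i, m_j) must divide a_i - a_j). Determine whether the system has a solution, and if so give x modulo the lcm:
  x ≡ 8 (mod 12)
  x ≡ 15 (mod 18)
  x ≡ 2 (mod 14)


Moduli 12, 18, 14 are not pairwise coprime, so CRT works modulo lcm(m_i) when all pairwise compatibility conditions hold.
Pairwise compatibility: gcd(m_i, m_j) must divide a_i - a_j for every pair.
Merge one congruence at a time:
  Start: x ≡ 8 (mod 12).
  Combine with x ≡ 15 (mod 18): gcd(12, 18) = 6, and 15 - 8 = 7 is NOT divisible by 6.
    ⇒ system is inconsistent (no integer solution).

No solution (the system is inconsistent).


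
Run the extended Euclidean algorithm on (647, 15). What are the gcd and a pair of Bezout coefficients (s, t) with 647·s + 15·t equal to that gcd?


Euclidean algorithm on (647, 15) — divide until remainder is 0:
  647 = 43 · 15 + 2
  15 = 7 · 2 + 1
  2 = 2 · 1 + 0
gcd(647, 15) = 1.
Track Bezout coefficients alongside the remainders: start with r₀ = 647 = a·1 + b·0 (s = 1, t = 0) and r₁ = 15 = a·0 + b·1 (s = 0, t = 1); each new remainder r_{k+1} = r_{k-1} − q_k·r_k inherits s_{k+1} = s_{k-1} − q_k·s_k, t_{k+1} = t_{k-1} − q_k·t_k, so r_k = a·s_k + b·t_k at every step:
  q = 43: r = 2, s = 1 − 43·0 = 1, t = 0 − 43·1 = -43  (check: 647·1 + 15·(-43) = 2)
  q = 7: r = 1, s = 0 − 7·1 = -7, t = 1 − 7·(-43) = 302  (check: 647·(-7) + 15·302 = 1)
The row with r = 1 (the gcd) gives the Bezout coefficients s = -7, t = 302.
Result: 647 · (-7) + 15 · (302) = 1.

gcd(647, 15) = 1; s = -7, t = 302 (check: 647·(-7) + 15·302 = 1).


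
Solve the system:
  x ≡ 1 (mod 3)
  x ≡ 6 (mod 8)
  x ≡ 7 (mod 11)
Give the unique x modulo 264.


Moduli 3, 8, 11 are pairwise coprime; by CRT there is a unique solution modulo M = 3 · 8 · 11 = 264.
Solve pairwise, accumulating the modulus:
  Start with x ≡ 1 (mod 3).
  Combine with x ≡ 6 (mod 8): since gcd(3, 8) = 1, we get a unique residue mod 24.
    Write x = 1 + 3·t and substitute into x ≡ 6 (mod 8): 3·t ≡ 6 − 1 = 5 (mod 8).
    The inverse of 3 mod 8 is 3 (since 3·3 = 9 = 1·8 + 1), so t ≡ 3·5 = 15 ≡ 7 (mod 8).
    Then x = 1 + 3·7 = 22, valid modulo lcm(3, 8) = 24: x ≡ 22 (mod 24).
  Combine with x ≡ 7 (mod 11): since gcd(24, 11) = 1, we get a unique residue mod 264.
    Write x = 22 + 24·t and substitute into x ≡ 7 (mod 11): 24·t ≡ 7 − 22 = -15 (mod 11).
    Reduce coefficients mod 11: 2·t ≡ 7 (mod 11).
    The inverse of 2 mod 11 is 6 (since 2·6 = 12 = 1·11 + 1), so t ≡ 6·7 = 42 ≡ 9 (mod 11).
    Then x = 22 + 24·9 = 238, valid modulo lcm(24, 11) = 264: x ≡ 238 (mod 264).
Verify: 238 mod 3 = 1 ✓, 238 mod 8 = 6 ✓, 238 mod 11 = 7 ✓.

x ≡ 238 (mod 264).


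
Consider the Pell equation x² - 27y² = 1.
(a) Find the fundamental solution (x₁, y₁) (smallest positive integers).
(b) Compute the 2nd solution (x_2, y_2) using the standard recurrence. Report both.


Step 1: Find the fundamental solution (x₁, y₁) of x² - 27y² = 1.
  Expand √27 as a continued fraction. a₀ = ⌊√27⌋ = 5; iterate m_{k+1} = d_k·a_k − m_k, d_{k+1} = (27 − m_{k+1}²)/d_k, a_{k+1} = ⌊(a₀ + m_{k+1})/d_{k+1}⌋ (starting m₀ = 0, d₀ = 1), with convergents p_k = a_k·p_{k-1} + p_{k-2}, q_k = a_k·q_{k-1} + q_{k-2} (p₋₁ = 1, q₋₁ = 0):
  k = 0: a₀ = 5; p₀/q₀ = 5/1; p₀² − 27·q₀² = 25 − 27 = -2.
  k = 1: m = 5, d = 2, a = ⌊(5 + 5)/2⌋ = 5; p/q = (5·5 + 1)/(5·1 + 0) = 26/5; p² − 27·q² = 676 − 675 = 1.
  The first convergent with p² − 27·q² = 1 gives the fundamental solution (x₁, y₁) = (26, 5).
Step 2: Apply the recurrence (x_{n+1}, y_{n+1}) = (x₁x_n + 27y₁y_n, x₁y_n + y₁x_n) repeatedly.
  From (x_1, y_1) = (26, 5): x_2 = 26·26 + 27·5·5 = 1351; y_2 = 26·5 + 5·26 = 260.
Step 3: Verify x_2² - 27·y_2² = 1825201 - 1825200 = 1 (should be 1). ✓

(x_1, y_1) = (26, 5); (x_2, y_2) = (1351, 260).


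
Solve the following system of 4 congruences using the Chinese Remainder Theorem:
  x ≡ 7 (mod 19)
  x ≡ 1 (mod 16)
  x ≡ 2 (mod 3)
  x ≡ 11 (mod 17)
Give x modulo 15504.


Product of moduli M = 19 · 16 · 3 · 17 = 15504.
Merge one congruence at a time:
  Start: x ≡ 7 (mod 19).
  Combine with x ≡ 1 (mod 16); new modulus lcm = 304.
    Write x = 7 + 19·t and substitute into x ≡ 1 (mod 16): 19·t ≡ 1 − 7 = -6 (mod 16).
    Reduce coefficients mod 16: 3·t ≡ 10 (mod 16).
    The inverse of 3 mod 16 is 11 (since 3·11 = 33 = 2·16 + 1), so t ≡ 11·10 = 110 ≡ 14 (mod 16).
    Then x = 7 + 19·14 = 273, valid modulo lcm(19, 16) = 304: x ≡ 273 (mod 304).
  Combine with x ≡ 2 (mod 3); new modulus lcm = 912.
    Write x = 273 + 304·t and substitute into x ≡ 2 (mod 3): 304·t ≡ 2 − 273 = -271 (mod 3).
    Reduce coefficients mod 3: 1·t ≡ 2 (mod 3).
    So t ≡ 2 (mod 3).
    Then x = 273 + 304·2 = 881, valid modulo lcm(304, 3) = 912: x ≡ 881 (mod 912).
  Combine with x ≡ 11 (mod 17); new modulus lcm = 15504.
    Write x = 881 + 912·t and substitute into x ≡ 11 (mod 17): 912·t ≡ 11 − 881 = -870 (mod 17).
    Reduce coefficients mod 17: 11·t ≡ 14 (mod 17).
    The inverse of 11 mod 17 is 14 (since 11·14 = 154 = 9·17 + 1), so t ≡ 14·14 = 196 ≡ 9 (mod 17).
    Then x = 881 + 912·9 = 9089, valid modulo lcm(912, 17) = 15504: x ≡ 9089 (mod 15504).
Verify against each original: 9089 mod 19 = 7, 9089 mod 16 = 1, 9089 mod 3 = 2, 9089 mod 17 = 11.

x ≡ 9089 (mod 15504).


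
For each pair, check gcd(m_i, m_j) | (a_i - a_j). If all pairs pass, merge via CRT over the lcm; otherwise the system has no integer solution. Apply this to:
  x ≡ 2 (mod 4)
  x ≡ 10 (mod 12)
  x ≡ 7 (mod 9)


Moduli 4, 12, 9 are not pairwise coprime, so CRT works modulo lcm(m_i) when all pairwise compatibility conditions hold.
Pairwise compatibility: gcd(m_i, m_j) must divide a_i - a_j for every pair.
Merge one congruence at a time:
  Start: x ≡ 2 (mod 4).
  Combine with x ≡ 10 (mod 12): gcd(4, 12) = 4; 10 - 2 = 8, which IS divisible by 4, so compatible.
    Write x = 2 + 4·t and substitute into x ≡ 10 (mod 12): 4·t ≡ 10 − 2 = 8 (mod 12).
    Divide the congruence (and modulus) by g = 4: 1·t ≡ 2 (mod 3).
    So t ≡ 2 (mod 3).
    Then x = 2 + 4·2 = 10, valid modulo lcm(4, 12) = 12: x ≡ 10 (mod 12).
  Combine with x ≡ 7 (mod 9): gcd(12, 9) = 3; 7 - 10 = -3, which IS divisible by 3, so compatible.
    Write x = 10 + 12·t and substitute into x ≡ 7 (mod 9): 12·t ≡ 7 − 10 = -3 (mod 9).
    Divide the congruence (and modulus) by g = 3: 4·t ≡ -1 (mod 3).
    Reduce coefficients mod 3: 1·t ≡ 2 (mod 3).
    So t ≡ 2 (mod 3).
    Then x = 10 + 12·2 = 34, valid modulo lcm(12, 9) = 36: x ≡ 34 (mod 36).
Verify: 34 mod 4 = 2, 34 mod 12 = 10, 34 mod 9 = 7.

x ≡ 34 (mod 36).


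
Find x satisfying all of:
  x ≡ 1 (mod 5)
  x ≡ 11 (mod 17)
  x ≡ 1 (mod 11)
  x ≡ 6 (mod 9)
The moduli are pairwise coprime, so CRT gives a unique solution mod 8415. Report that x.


Product of moduli M = 5 · 17 · 11 · 9 = 8415.
Merge one congruence at a time:
  Start: x ≡ 1 (mod 5).
  Combine with x ≡ 11 (mod 17); new modulus lcm = 85.
    Write x = 1 + 5·t and substitute into x ≡ 11 (mod 17): 5·t ≡ 11 − 1 = 10 (mod 17).
    The inverse of 5 mod 17 is 7 (since 5·7 = 35 = 2·17 + 1), so t ≡ 7·10 = 70 ≡ 2 (mod 17).
    Then x = 1 + 5·2 = 11, valid modulo lcm(5, 17) = 85: x ≡ 11 (mod 85).
  Combine with x ≡ 1 (mod 11); new modulus lcm = 935.
    Write x = 11 + 85·t and substitute into x ≡ 1 (mod 11): 85·t ≡ 1 − 11 = -10 (mod 11).
    Reduce coefficients mod 11: 8·t ≡ 1 (mod 11).
    The inverse of 8 mod 11 is 7 (since 8·7 = 56 = 5·11 + 1), so t ≡ 7·1 = 7 ≡ 7 (mod 11).
    Then x = 11 + 85·7 = 606, valid modulo lcm(85, 11) = 935: x ≡ 606 (mod 935).
  Combine with x ≡ 6 (mod 9); new modulus lcm = 8415.
    Write x = 606 + 935·t and substitute into x ≡ 6 (mod 9): 935·t ≡ 6 − 606 = -600 (mod 9).
    Reduce coefficients mod 9: 8·t ≡ 3 (mod 9).
    The inverse of 8 mod 9 is 8 (since 8·8 = 64 = 7·9 + 1), so t ≡ 8·3 = 24 ≡ 6 (mod 9).
    Then x = 606 + 935·6 = 6216, valid modulo lcm(935, 9) = 8415: x ≡ 6216 (mod 8415).
Verify against each original: 6216 mod 5 = 1, 6216 mod 17 = 11, 6216 mod 11 = 1, 6216 mod 9 = 6.

x ≡ 6216 (mod 8415).


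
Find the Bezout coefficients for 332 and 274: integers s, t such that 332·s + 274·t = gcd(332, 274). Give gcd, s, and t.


Euclidean algorithm on (332, 274) — divide until remainder is 0:
  332 = 1 · 274 + 58
  274 = 4 · 58 + 42
  58 = 1 · 42 + 16
  42 = 2 · 16 + 10
  16 = 1 · 10 + 6
  10 = 1 · 6 + 4
  6 = 1 · 4 + 2
  4 = 2 · 2 + 0
gcd(332, 274) = 2.
Track Bezout coefficients alongside the remainders: start with r₀ = 332 = a·1 + b·0 (s = 1, t = 0) and r₁ = 274 = a·0 + b·1 (s = 0, t = 1); each new remainder r_{k+1} = r_{k-1} − q_k·r_k inherits s_{k+1} = s_{k-1} − q_k·s_k, t_{k+1} = t_{k-1} − q_k·t_k, so r_k = a·s_k + b·t_k at every step:
  q = 1: r = 58, s = 1 − 1·0 = 1, t = 0 − 1·1 = -1  (check: 332·1 + 274·(-1) = 58)
  q = 4: r = 42, s = 0 − 4·1 = -4, t = 1 − 4·(-1) = 5  (check: 332·(-4) + 274·5 = 42)
  q = 1: r = 16, s = 1 − 1·(-4) = 5, t = -1 − 1·5 = -6  (check: 332·5 + 274·(-6) = 16)
  q = 2: r = 10, s = -4 − 2·5 = -14, t = 5 − 2·(-6) = 17  (check: 332·(-14) + 274·17 = 10)
  q = 1: r = 6, s = 5 − 1·(-14) = 19, t = -6 − 1·17 = -23  (check: 332·19 + 274·(-23) = 6)
  q = 1: r = 4, s = -14 − 1·19 = -33, t = 17 − 1·(-23) = 40  (check: 332·(-33) + 274·40 = 4)
  q = 1: r = 2, s = 19 − 1·(-33) = 52, t = -23 − 1·40 = -63  (check: 332·52 + 274·(-63) = 2)
The row with r = 2 (the gcd) gives the Bezout coefficients s = 52, t = -63.
Result: 332 · (52) + 274 · (-63) = 2.

gcd(332, 274) = 2; s = 52, t = -63 (check: 332·52 + 274·(-63) = 2).


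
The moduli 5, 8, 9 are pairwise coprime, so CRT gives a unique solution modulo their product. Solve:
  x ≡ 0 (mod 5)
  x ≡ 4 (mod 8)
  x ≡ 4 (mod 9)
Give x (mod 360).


Moduli 5, 8, 9 are pairwise coprime; by CRT there is a unique solution modulo M = 5 · 8 · 9 = 360.
Solve pairwise, accumulating the modulus:
  Start with x ≡ 0 (mod 5).
  Combine with x ≡ 4 (mod 8): since gcd(5, 8) = 1, we get a unique residue mod 40.
    Write x = 0 + 5·t and substitute into x ≡ 4 (mod 8): 5·t ≡ 4 − 0 = 4 (mod 8).
    The inverse of 5 mod 8 is 5 (since 5·5 = 25 = 3·8 + 1), so t ≡ 5·4 = 20 ≡ 4 (mod 8).
    Then x = 0 + 5·4 = 20, valid modulo lcm(5, 8) = 40: x ≡ 20 (mod 40).
  Combine with x ≡ 4 (mod 9): since gcd(40, 9) = 1, we get a unique residue mod 360.
    Write x = 20 + 40·t and substitute into x ≡ 4 (mod 9): 40·t ≡ 4 − 20 = -16 (mod 9).
    Reduce coefficients mod 9: 4·t ≡ 2 (mod 9).
    The inverse of 4 mod 9 is 7 (since 4·7 = 28 = 3·9 + 1), so t ≡ 7·2 = 14 ≡ 5 (mod 9).
    Then x = 20 + 40·5 = 220, valid modulo lcm(40, 9) = 360: x ≡ 220 (mod 360).
Verify: 220 mod 5 = 0 ✓, 220 mod 8 = 4 ✓, 220 mod 9 = 4 ✓.

x ≡ 220 (mod 360).


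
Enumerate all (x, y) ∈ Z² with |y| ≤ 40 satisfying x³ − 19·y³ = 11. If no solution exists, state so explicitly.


The equation is x³ - 19y³ = 11. For fixed y, x³ = 19·y³ + 11, so a solution requires the RHS to be a perfect cube.
Strategy: iterate y from -40 to 40, compute RHS = 19·y³ + 11, and check whether it is a (positive or negative) perfect cube.
Check small values of y:
  y = 0: RHS = 11 is not a perfect cube.
  y = 1: RHS = 30 is not a perfect cube.
  y = -1: RHS = -8 = (-2)³ ⇒ x = -2 works.
  y = 2: RHS = 163 is not a perfect cube.
  y = -2: RHS = -141 is not a perfect cube.
  y = 3: RHS = 524 is not a perfect cube.
  y = -3: RHS = -502 is not a perfect cube.
Continuing the search up to |y| = 40 finds no further solutions beyond those listed.
Collected solutions: (-2, -1).

Solutions (with |y| ≤ 40): (-2, -1).


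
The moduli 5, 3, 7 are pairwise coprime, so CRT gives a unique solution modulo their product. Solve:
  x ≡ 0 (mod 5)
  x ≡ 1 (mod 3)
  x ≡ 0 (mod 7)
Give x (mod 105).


Moduli 5, 3, 7 are pairwise coprime; by CRT there is a unique solution modulo M = 5 · 3 · 7 = 105.
Solve pairwise, accumulating the modulus:
  Start with x ≡ 0 (mod 5).
  Combine with x ≡ 1 (mod 3): since gcd(5, 3) = 1, we get a unique residue mod 15.
    Write x = 0 + 5·t and substitute into x ≡ 1 (mod 3): 5·t ≡ 1 − 0 = 1 (mod 3).
    Reduce coefficients mod 3: 2·t ≡ 1 (mod 3).
    The inverse of 2 mod 3 is 2 (since 2·2 = 4 = 1·3 + 1), so t ≡ 2·1 = 2 ≡ 2 (mod 3).
    Then x = 0 + 5·2 = 10, valid modulo lcm(5, 3) = 15: x ≡ 10 (mod 15).
  Combine with x ≡ 0 (mod 7): since gcd(15, 7) = 1, we get a unique residue mod 105.
    Write x = 10 + 15·t and substitute into x ≡ 0 (mod 7): 15·t ≡ 0 − 10 = -10 (mod 7).
    Reduce coefficients mod 7: 1·t ≡ 4 (mod 7).
    So t ≡ 4 (mod 7).
    Then x = 10 + 15·4 = 70, valid modulo lcm(15, 7) = 105: x ≡ 70 (mod 105).
Verify: 70 mod 5 = 0 ✓, 70 mod 3 = 1 ✓, 70 mod 7 = 0 ✓.

x ≡ 70 (mod 105).


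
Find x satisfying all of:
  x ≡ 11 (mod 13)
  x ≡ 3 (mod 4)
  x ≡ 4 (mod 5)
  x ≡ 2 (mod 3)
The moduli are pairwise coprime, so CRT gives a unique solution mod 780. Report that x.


Product of moduli M = 13 · 4 · 5 · 3 = 780.
Merge one congruence at a time:
  Start: x ≡ 11 (mod 13).
  Combine with x ≡ 3 (mod 4); new modulus lcm = 52.
    Write x = 11 + 13·t and substitute into x ≡ 3 (mod 4): 13·t ≡ 3 − 11 = -8 (mod 4).
    Reduce coefficients mod 4: 1·t ≡ 0 (mod 4).
    So t ≡ 0 (mod 4).
    Then x = 11 + 13·0 = 11, valid modulo lcm(13, 4) = 52: x ≡ 11 (mod 52).
  Combine with x ≡ 4 (mod 5); new modulus lcm = 260.
    Write x = 11 + 52·t and substitute into x ≡ 4 (mod 5): 52·t ≡ 4 − 11 = -7 (mod 5).
    Reduce coefficients mod 5: 2·t ≡ 3 (mod 5).
    The inverse of 2 mod 5 is 3 (since 2·3 = 6 = 1·5 + 1), so t ≡ 3·3 = 9 ≡ 4 (mod 5).
    Then x = 11 + 52·4 = 219, valid modulo lcm(52, 5) = 260: x ≡ 219 (mod 260).
  Combine with x ≡ 2 (mod 3); new modulus lcm = 780.
    Write x = 219 + 260·t and substitute into x ≡ 2 (mod 3): 260·t ≡ 2 − 219 = -217 (mod 3).
    Reduce coefficients mod 3: 2·t ≡ 2 (mod 3).
    The inverse of 2 mod 3 is 2 (since 2·2 = 4 = 1·3 + 1), so t ≡ 2·2 = 4 ≡ 1 (mod 3).
    Then x = 219 + 260·1 = 479, valid modulo lcm(260, 3) = 780: x ≡ 479 (mod 780).
Verify against each original: 479 mod 13 = 11, 479 mod 4 = 3, 479 mod 5 = 4, 479 mod 3 = 2.

x ≡ 479 (mod 780).


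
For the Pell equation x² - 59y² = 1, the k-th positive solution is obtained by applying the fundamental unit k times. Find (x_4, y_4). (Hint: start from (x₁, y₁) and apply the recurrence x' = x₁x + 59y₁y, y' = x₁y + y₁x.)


Step 1: Find the fundamental solution (x₁, y₁) of x² - 59y² = 1.
  Expand √59 as a continued fraction. a₀ = ⌊√59⌋ = 7; iterate m_{k+1} = d_k·a_k − m_k, d_{k+1} = (59 − m_{k+1}²)/d_k, a_{k+1} = ⌊(a₀ + m_{k+1})/d_{k+1}⌋ (starting m₀ = 0, d₀ = 1), with convergents p_k = a_k·p_{k-1} + p_{k-2}, q_k = a_k·q_{k-1} + q_{k-2} (p₋₁ = 1, q₋₁ = 0):
  k = 0: a₀ = 7; p₀/q₀ = 7/1; p₀² − 59·q₀² = 49 − 59 = -10.
  k = 1: m = 7, d = 10, a = ⌊(7 + 7)/10⌋ = 1; p/q = (1·7 + 1)/(1·1 + 0) = 8/1; p² − 59·q² = 64 − 59 = 5.
  k = 2: m = 3, d = 5, a = ⌊(7 + 3)/5⌋ = 2; p/q = (2·8 + 7)/(2·1 + 1) = 23/3; p² − 59·q² = 529 − 531 = -2.
  k = 3: m = 7, d = 2, a = ⌊(7 + 7)/2⌋ = 7; p/q = (7·23 + 8)/(7·3 + 1) = 169/22; p² − 59·q² = 28561 − 28556 = 5.
  k = 4: m = 7, d = 5, a = ⌊(7 + 7)/5⌋ = 2; p/q = (2·169 + 23)/(2·22 + 3) = 361/47; p² − 59·q² = 130321 − 130331 = -10.
  k = 5: m = 3, d = 10, a = ⌊(7 + 3)/10⌋ = 1; p/q = (1·361 + 169)/(1·47 + 22) = 530/69; p² − 59·q² = 280900 − 280899 = 1.
  The first convergent with p² − 59·q² = 1 gives the fundamental solution (x₁, y₁) = (530, 69).
Step 2: Apply the recurrence (x_{n+1}, y_{n+1}) = (x₁x_n + 59y₁y_n, x₁y_n + y₁x_n) repeatedly.
  From (x_1, y_1) = (530, 69): x_2 = 530·530 + 59·69·69 = 561799; y_2 = 530·69 + 69·530 = 73140.
  From (x_2, y_2) = (561799, 73140): x_3 = 530·561799 + 59·69·73140 = 595506410; y_3 = 530·73140 + 69·561799 = 77528331.
  From (x_3, y_3) = (595506410, 77528331): x_4 = 530·595506410 + 59·69·77528331 = 631236232801; y_4 = 530·77528331 + 69·595506410 = 82179957720.
Step 3: Verify x_4² - 59·y_4² = 398459181600798268305601 - 398459181600798268305600 = 1 (should be 1). ✓

(x_1, y_1) = (530, 69); (x_4, y_4) = (631236232801, 82179957720).


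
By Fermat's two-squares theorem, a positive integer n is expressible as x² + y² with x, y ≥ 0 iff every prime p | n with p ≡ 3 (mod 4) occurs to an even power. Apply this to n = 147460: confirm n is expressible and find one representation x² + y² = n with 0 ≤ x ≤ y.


Step 1: Factor n = 147460 = 2^2 · 5 · 73 · 101.
Step 2: Check the mod-4 condition on each prime factor: 2 = 2 (special); 5 ≡ 1 (mod 4), exponent 1; 73 ≡ 1 (mod 4), exponent 1; 101 ≡ 1 (mod 4), exponent 1.
All primes ≡ 3 (mod 4) appear to even exponent (or don't appear), so by the two-squares theorem n IS expressible as a sum of two squares.
Step 3: Build a representation. Group n = k² · m with k = 2 and m = 5 · 73 · 101 = 36865 (a product of primes ≡ 1 (mod 4)); a representation of m scales to one of n via (k·x)² + (k·y)² = k²(x² + y²). Each prime p ≡ 1 (mod 4) is itself a sum of two squares; find a² by testing p − a² for a perfect square:
  5: 5 − 1² = 4 = 2² ⇒ 5 = 1² + 2².
  73: 73 − 1² = 72, 73 − 2² = 69, 73 − 3² = 64 = 8² ⇒ 73 = 3² + 8².
  101: 101 − 1² = 100 = 10² ⇒ 101 = 1² + 10².
  Combine using the Brahmagupta–Fibonacci identity (a² + b²)(c² + d²) = (ac − bd)² + (ad + bc)² = (ac + bd)² + (ad − bc)²:
  5 · 73 = 365: from (1² + 2²)(3² + 8²), take (1·3 − 2·8, 1·8 + 2·3) = (3 − 16, 8 + 6) = (-13, 14); dropping signs (only squares matter) gives (13, 14); check 13² + 14² = 169 + 196 = 365 ✓.
  365 · 101 = 36865: from (13² + 14²)(1² + 10²), take (13·1 − 14·10, 13·10 + 14·1) = (13 − 140, 130 + 14) = (-127, 144); dropping signs (only squares matter) gives (127, 144); check 127² + 144² = 16129 + 20736 = 36865 ✓.
  Scale by k = 2: (2·127, 2·144) = (254, 288).
Step 4: Order so x ≤ y and verify: 254² + 288² = 64516 + 82944 = 147460 = n. ✓

n = 147460 = 254² + 288² (one valid representation with x ≤ y).


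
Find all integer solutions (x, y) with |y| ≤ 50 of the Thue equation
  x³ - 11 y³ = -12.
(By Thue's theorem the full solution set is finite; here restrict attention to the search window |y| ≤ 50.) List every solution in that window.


The equation is x³ - 11y³ = -12. For fixed y, x³ = 11·y³ − 12, so a solution requires the RHS to be a perfect cube.
Strategy: iterate y from -50 to 50, compute RHS = 11·y³ − 12, and check whether it is a (positive or negative) perfect cube.
Check small values of y:
  y = 0: RHS = -12 is not a perfect cube.
  y = 1: RHS = -1 = (-1)³ ⇒ x = -1 works.
  y = -1: RHS = -23 is not a perfect cube.
  y = 2: RHS = 76 is not a perfect cube.
  y = -2: RHS = -100 is not a perfect cube.
  y = 3: RHS = 285 is not a perfect cube.
  y = -3: RHS = -309 is not a perfect cube.
Continuing the search up to |y| = 50 finds no further solutions beyond those listed.
Collected solutions: (-1, 1).

Solutions (with |y| ≤ 50): (-1, 1).


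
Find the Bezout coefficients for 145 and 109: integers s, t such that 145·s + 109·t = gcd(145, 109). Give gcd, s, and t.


Euclidean algorithm on (145, 109) — divide until remainder is 0:
  145 = 1 · 109 + 36
  109 = 3 · 36 + 1
  36 = 36 · 1 + 0
gcd(145, 109) = 1.
Track Bezout coefficients alongside the remainders: start with r₀ = 145 = a·1 + b·0 (s = 1, t = 0) and r₁ = 109 = a·0 + b·1 (s = 0, t = 1); each new remainder r_{k+1} = r_{k-1} − q_k·r_k inherits s_{k+1} = s_{k-1} − q_k·s_k, t_{k+1} = t_{k-1} − q_k·t_k, so r_k = a·s_k + b·t_k at every step:
  q = 1: r = 36, s = 1 − 1·0 = 1, t = 0 − 1·1 = -1  (check: 145·1 + 109·(-1) = 36)
  q = 3: r = 1, s = 0 − 3·1 = -3, t = 1 − 3·(-1) = 4  (check: 145·(-3) + 109·4 = 1)
The row with r = 1 (the gcd) gives the Bezout coefficients s = -3, t = 4.
Result: 145 · (-3) + 109 · (4) = 1.

gcd(145, 109) = 1; s = -3, t = 4 (check: 145·(-3) + 109·4 = 1).


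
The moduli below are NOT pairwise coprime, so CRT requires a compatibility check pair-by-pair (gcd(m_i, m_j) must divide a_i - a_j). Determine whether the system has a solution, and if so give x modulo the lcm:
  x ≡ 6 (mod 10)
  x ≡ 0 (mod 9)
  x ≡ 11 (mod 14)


Moduli 10, 9, 14 are not pairwise coprime, so CRT works modulo lcm(m_i) when all pairwise compatibility conditions hold.
Pairwise compatibility: gcd(m_i, m_j) must divide a_i - a_j for every pair.
Merge one congruence at a time:
  Start: x ≡ 6 (mod 10).
  Combine with x ≡ 0 (mod 9): gcd(10, 9) = 1; 0 - 6 = -6, which IS divisible by 1, so compatible.
    Write x = 6 + 10·t and substitute into x ≡ 0 (mod 9): 10·t ≡ 0 − 6 = -6 (mod 9).
    Reduce coefficients mod 9: 1·t ≡ 3 (mod 9).
    So t ≡ 3 (mod 9).
    Then x = 6 + 10·3 = 36, valid modulo lcm(10, 9) = 90: x ≡ 36 (mod 90).
  Combine with x ≡ 11 (mod 14): gcd(90, 14) = 2, and 11 - 36 = -25 is NOT divisible by 2.
    ⇒ system is inconsistent (no integer solution).

No solution (the system is inconsistent).


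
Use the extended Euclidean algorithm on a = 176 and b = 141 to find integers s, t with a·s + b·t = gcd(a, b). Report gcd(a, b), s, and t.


Euclidean algorithm on (176, 141) — divide until remainder is 0:
  176 = 1 · 141 + 35
  141 = 4 · 35 + 1
  35 = 35 · 1 + 0
gcd(176, 141) = 1.
Track Bezout coefficients alongside the remainders: start with r₀ = 176 = a·1 + b·0 (s = 1, t = 0) and r₁ = 141 = a·0 + b·1 (s = 0, t = 1); each new remainder r_{k+1} = r_{k-1} − q_k·r_k inherits s_{k+1} = s_{k-1} − q_k·s_k, t_{k+1} = t_{k-1} − q_k·t_k, so r_k = a·s_k + b·t_k at every step:
  q = 1: r = 35, s = 1 − 1·0 = 1, t = 0 − 1·1 = -1  (check: 176·1 + 141·(-1) = 35)
  q = 4: r = 1, s = 0 − 4·1 = -4, t = 1 − 4·(-1) = 5  (check: 176·(-4) + 141·5 = 1)
The row with r = 1 (the gcd) gives the Bezout coefficients s = -4, t = 5.
Result: 176 · (-4) + 141 · (5) = 1.

gcd(176, 141) = 1; s = -4, t = 5 (check: 176·(-4) + 141·5 = 1).


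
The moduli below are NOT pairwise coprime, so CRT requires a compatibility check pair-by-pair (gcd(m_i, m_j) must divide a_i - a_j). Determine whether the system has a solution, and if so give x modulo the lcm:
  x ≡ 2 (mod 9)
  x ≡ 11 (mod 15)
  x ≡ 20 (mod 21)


Moduli 9, 15, 21 are not pairwise coprime, so CRT works modulo lcm(m_i) when all pairwise compatibility conditions hold.
Pairwise compatibility: gcd(m_i, m_j) must divide a_i - a_j for every pair.
Merge one congruence at a time:
  Start: x ≡ 2 (mod 9).
  Combine with x ≡ 11 (mod 15): gcd(9, 15) = 3; 11 - 2 = 9, which IS divisible by 3, so compatible.
    Write x = 2 + 9·t and substitute into x ≡ 11 (mod 15): 9·t ≡ 11 − 2 = 9 (mod 15).
    Divide the congruence (and modulus) by g = 3: 3·t ≡ 3 (mod 5).
    The inverse of 3 mod 5 is 2 (since 3·2 = 6 = 1·5 + 1), so t ≡ 2·3 = 6 ≡ 1 (mod 5).
    Then x = 2 + 9·1 = 11, valid modulo lcm(9, 15) = 45: x ≡ 11 (mod 45).
  Combine with x ≡ 20 (mod 21): gcd(45, 21) = 3; 20 - 11 = 9, which IS divisible by 3, so compatible.
    Write x = 11 + 45·t and substitute into x ≡ 20 (mod 21): 45·t ≡ 20 − 11 = 9 (mod 21).
    Divide the congruence (and modulus) by g = 3: 15·t ≡ 3 (mod 7).
    Reduce coefficients mod 7: 1·t ≡ 3 (mod 7).
    So t ≡ 3 (mod 7).
    Then x = 11 + 45·3 = 146, valid modulo lcm(45, 21) = 315: x ≡ 146 (mod 315).
Verify: 146 mod 9 = 2, 146 mod 15 = 11, 146 mod 21 = 20.

x ≡ 146 (mod 315).


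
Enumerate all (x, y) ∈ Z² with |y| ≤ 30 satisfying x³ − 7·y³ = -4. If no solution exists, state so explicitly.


The equation is x³ - 7y³ = -4. For fixed y, x³ = 7·y³ − 4, so a solution requires the RHS to be a perfect cube.
Strategy: iterate y from -30 to 30, compute RHS = 7·y³ − 4, and check whether it is a (positive or negative) perfect cube.
Check small values of y:
  y = 0: RHS = -4 is not a perfect cube.
  y = 1: RHS = 3 is not a perfect cube.
  y = -1: RHS = -11 is not a perfect cube.
  y = 2: RHS = 52 is not a perfect cube.
  y = -2: RHS = -60 is not a perfect cube.
  y = 3: RHS = 185 is not a perfect cube.
  y = -3: RHS = -193 is not a perfect cube.
Continuing the search up to |y| = 30 finds no solutions either.
No (x, y) in the scanned range satisfies the equation.

No integer solutions with |y| ≤ 30.


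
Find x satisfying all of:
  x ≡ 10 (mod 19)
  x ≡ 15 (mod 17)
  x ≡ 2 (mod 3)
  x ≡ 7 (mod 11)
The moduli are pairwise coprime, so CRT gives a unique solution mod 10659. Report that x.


Product of moduli M = 19 · 17 · 3 · 11 = 10659.
Merge one congruence at a time:
  Start: x ≡ 10 (mod 19).
  Combine with x ≡ 15 (mod 17); new modulus lcm = 323.
    Write x = 10 + 19·t and substitute into x ≡ 15 (mod 17): 19·t ≡ 15 − 10 = 5 (mod 17).
    Reduce coefficients mod 17: 2·t ≡ 5 (mod 17).
    The inverse of 2 mod 17 is 9 (since 2·9 = 18 = 1·17 + 1), so t ≡ 9·5 = 45 ≡ 11 (mod 17).
    Then x = 10 + 19·11 = 219, valid modulo lcm(19, 17) = 323: x ≡ 219 (mod 323).
  Combine with x ≡ 2 (mod 3); new modulus lcm = 969.
    Write x = 219 + 323·t and substitute into x ≡ 2 (mod 3): 323·t ≡ 2 − 219 = -217 (mod 3).
    Reduce coefficients mod 3: 2·t ≡ 2 (mod 3).
    The inverse of 2 mod 3 is 2 (since 2·2 = 4 = 1·3 + 1), so t ≡ 2·2 = 4 ≡ 1 (mod 3).
    Then x = 219 + 323·1 = 542, valid modulo lcm(323, 3) = 969: x ≡ 542 (mod 969).
  Combine with x ≡ 7 (mod 11); new modulus lcm = 10659.
    Write x = 542 + 969·t and substitute into x ≡ 7 (mod 11): 969·t ≡ 7 − 542 = -535 (mod 11).
    Reduce coefficients mod 11: 1·t ≡ 4 (mod 11).
    So t ≡ 4 (mod 11).
    Then x = 542 + 969·4 = 4418, valid modulo lcm(969, 11) = 10659: x ≡ 4418 (mod 10659).
Verify against each original: 4418 mod 19 = 10, 4418 mod 17 = 15, 4418 mod 3 = 2, 4418 mod 11 = 7.

x ≡ 4418 (mod 10659).


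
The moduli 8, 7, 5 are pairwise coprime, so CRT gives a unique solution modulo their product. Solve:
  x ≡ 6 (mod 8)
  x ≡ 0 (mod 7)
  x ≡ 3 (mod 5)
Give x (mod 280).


Moduli 8, 7, 5 are pairwise coprime; by CRT there is a unique solution modulo M = 8 · 7 · 5 = 280.
Solve pairwise, accumulating the modulus:
  Start with x ≡ 6 (mod 8).
  Combine with x ≡ 0 (mod 7): since gcd(8, 7) = 1, we get a unique residue mod 56.
    Write x = 6 + 8·t and substitute into x ≡ 0 (mod 7): 8·t ≡ 0 − 6 = -6 (mod 7).
    Reduce coefficients mod 7: 1·t ≡ 1 (mod 7).
    So t ≡ 1 (mod 7).
    Then x = 6 + 8·1 = 14, valid modulo lcm(8, 7) = 56: x ≡ 14 (mod 56).
  Combine with x ≡ 3 (mod 5): since gcd(56, 5) = 1, we get a unique residue mod 280.
    Write x = 14 + 56·t and substitute into x ≡ 3 (mod 5): 56·t ≡ 3 − 14 = -11 (mod 5).
    Reduce coefficients mod 5: 1·t ≡ 4 (mod 5).
    So t ≡ 4 (mod 5).
    Then x = 14 + 56·4 = 238, valid modulo lcm(56, 5) = 280: x ≡ 238 (mod 280).
Verify: 238 mod 8 = 6 ✓, 238 mod 7 = 0 ✓, 238 mod 5 = 3 ✓.

x ≡ 238 (mod 280).


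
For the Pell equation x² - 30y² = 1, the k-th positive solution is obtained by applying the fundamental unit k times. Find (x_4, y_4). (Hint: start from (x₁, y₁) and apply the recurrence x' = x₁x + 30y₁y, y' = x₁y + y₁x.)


Step 1: Find the fundamental solution (x₁, y₁) of x² - 30y² = 1.
  Expand √30 as a continued fraction. a₀ = ⌊√30⌋ = 5; iterate m_{k+1} = d_k·a_k − m_k, d_{k+1} = (30 − m_{k+1}²)/d_k, a_{k+1} = ⌊(a₀ + m_{k+1})/d_{k+1}⌋ (starting m₀ = 0, d₀ = 1), with convergents p_k = a_k·p_{k-1} + p_{k-2}, q_k = a_k·q_{k-1} + q_{k-2} (p₋₁ = 1, q₋₁ = 0):
  k = 0: a₀ = 5; p₀/q₀ = 5/1; p₀² − 30·q₀² = 25 − 30 = -5.
  k = 1: m = 5, d = 5, a = ⌊(5 + 5)/5⌋ = 2; p/q = (2·5 + 1)/(2·1 + 0) = 11/2; p² − 30·q² = 121 − 120 = 1.
  The first convergent with p² − 30·q² = 1 gives the fundamental solution (x₁, y₁) = (11, 2).
Step 2: Apply the recurrence (x_{n+1}, y_{n+1}) = (x₁x_n + 30y₁y_n, x₁y_n + y₁x_n) repeatedly.
  From (x_1, y_1) = (11, 2): x_2 = 11·11 + 30·2·2 = 241; y_2 = 11·2 + 2·11 = 44.
  From (x_2, y_2) = (241, 44): x_3 = 11·241 + 30·2·44 = 5291; y_3 = 11·44 + 2·241 = 966.
  From (x_3, y_3) = (5291, 966): x_4 = 11·5291 + 30·2·966 = 116161; y_4 = 11·966 + 2·5291 = 21208.
Step 3: Verify x_4² - 30·y_4² = 13493377921 - 13493377920 = 1 (should be 1). ✓

(x_1, y_1) = (11, 2); (x_4, y_4) = (116161, 21208).


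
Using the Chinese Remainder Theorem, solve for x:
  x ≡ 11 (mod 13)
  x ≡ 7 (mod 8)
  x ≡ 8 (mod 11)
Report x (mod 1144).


Moduli 13, 8, 11 are pairwise coprime; by CRT there is a unique solution modulo M = 13 · 8 · 11 = 1144.
Solve pairwise, accumulating the modulus:
  Start with x ≡ 11 (mod 13).
  Combine with x ≡ 7 (mod 8): since gcd(13, 8) = 1, we get a unique residue mod 104.
    Write x = 11 + 13·t and substitute into x ≡ 7 (mod 8): 13·t ≡ 7 − 11 = -4 (mod 8).
    Reduce coefficients mod 8: 5·t ≡ 4 (mod 8).
    The inverse of 5 mod 8 is 5 (since 5·5 = 25 = 3·8 + 1), so t ≡ 5·4 = 20 ≡ 4 (mod 8).
    Then x = 11 + 13·4 = 63, valid modulo lcm(13, 8) = 104: x ≡ 63 (mod 104).
  Combine with x ≡ 8 (mod 11): since gcd(104, 11) = 1, we get a unique residue mod 1144.
    Write x = 63 + 104·t and substitute into x ≡ 8 (mod 11): 104·t ≡ 8 − 63 = -55 (mod 11).
    Reduce coefficients mod 11: 5·t ≡ 0 (mod 11).
    The inverse of 5 mod 11 is 9 (since 5·9 = 45 = 4·11 + 1), so t ≡ 9·0 = 0 ≡ 0 (mod 11).
    Then x = 63 + 104·0 = 63, valid modulo lcm(104, 11) = 1144: x ≡ 63 (mod 1144).
Verify: 63 mod 13 = 11 ✓, 63 mod 8 = 7 ✓, 63 mod 11 = 8 ✓.

x ≡ 63 (mod 1144).


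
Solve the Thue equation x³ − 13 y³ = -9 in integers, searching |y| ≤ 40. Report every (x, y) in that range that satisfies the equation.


The equation is x³ - 13y³ = -9. For fixed y, x³ = 13·y³ − 9, so a solution requires the RHS to be a perfect cube.
Strategy: iterate y from -40 to 40, compute RHS = 13·y³ − 9, and check whether it is a (positive or negative) perfect cube.
Check small values of y:
  y = 0: RHS = -9 is not a perfect cube.
  y = 1: RHS = 4 is not a perfect cube.
  y = -1: RHS = -22 is not a perfect cube.
  y = 2: RHS = 95 is not a perfect cube.
  y = -2: RHS = -113 is not a perfect cube.
  y = 3: RHS = 342 is not a perfect cube.
  y = -3: RHS = -360 is not a perfect cube.
Continuing the search up to |y| = 40 finds no solutions either.
No (x, y) in the scanned range satisfies the equation.

No integer solutions with |y| ≤ 40.


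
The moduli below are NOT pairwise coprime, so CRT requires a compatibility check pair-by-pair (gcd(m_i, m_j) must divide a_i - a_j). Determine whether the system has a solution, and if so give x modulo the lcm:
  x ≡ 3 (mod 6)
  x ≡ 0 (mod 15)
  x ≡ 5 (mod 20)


Moduli 6, 15, 20 are not pairwise coprime, so CRT works modulo lcm(m_i) when all pairwise compatibility conditions hold.
Pairwise compatibility: gcd(m_i, m_j) must divide a_i - a_j for every pair.
Merge one congruence at a time:
  Start: x ≡ 3 (mod 6).
  Combine with x ≡ 0 (mod 15): gcd(6, 15) = 3; 0 - 3 = -3, which IS divisible by 3, so compatible.
    Write x = 3 + 6·t and substitute into x ≡ 0 (mod 15): 6·t ≡ 0 − 3 = -3 (mod 15).
    Divide the congruence (and modulus) by g = 3: 2·t ≡ -1 (mod 5).
    Reduce coefficients mod 5: 2·t ≡ 4 (mod 5).
    The inverse of 2 mod 5 is 3 (since 2·3 = 6 = 1·5 + 1), so t ≡ 3·4 = 12 ≡ 2 (mod 5).
    Then x = 3 + 6·2 = 15, valid modulo lcm(6, 15) = 30: x ≡ 15 (mod 30).
  Combine with x ≡ 5 (mod 20): gcd(30, 20) = 10; 5 - 15 = -10, which IS divisible by 10, so compatible.
    Write x = 15 + 30·t and substitute into x ≡ 5 (mod 20): 30·t ≡ 5 − 15 = -10 (mod 20).
    Divide the congruence (and modulus) by g = 10: 3·t ≡ -1 (mod 2).
    Reduce coefficients mod 2: 1·t ≡ 1 (mod 2).
    So t ≡ 1 (mod 2).
    Then x = 15 + 30·1 = 45, valid modulo lcm(30, 20) = 60: x ≡ 45 (mod 60).
Verify: 45 mod 6 = 3, 45 mod 15 = 0, 45 mod 20 = 5.

x ≡ 45 (mod 60).


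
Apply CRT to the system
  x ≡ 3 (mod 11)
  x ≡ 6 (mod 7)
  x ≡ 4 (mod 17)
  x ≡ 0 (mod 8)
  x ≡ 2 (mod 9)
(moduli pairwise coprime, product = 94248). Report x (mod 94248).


Product of moduli M = 11 · 7 · 17 · 8 · 9 = 94248.
Merge one congruence at a time:
  Start: x ≡ 3 (mod 11).
  Combine with x ≡ 6 (mod 7); new modulus lcm = 77.
    Write x = 3 + 11·t and substitute into x ≡ 6 (mod 7): 11·t ≡ 6 − 3 = 3 (mod 7).
    Reduce coefficients mod 7: 4·t ≡ 3 (mod 7).
    The inverse of 4 mod 7 is 2 (since 4·2 = 8 = 1·7 + 1), so t ≡ 2·3 = 6 ≡ 6 (mod 7).
    Then x = 3 + 11·6 = 69, valid modulo lcm(11, 7) = 77: x ≡ 69 (mod 77).
  Combine with x ≡ 4 (mod 17); new modulus lcm = 1309.
    Write x = 69 + 77·t and substitute into x ≡ 4 (mod 17): 77·t ≡ 4 − 69 = -65 (mod 17).
    Reduce coefficients mod 17: 9·t ≡ 3 (mod 17).
    The inverse of 9 mod 17 is 2 (since 9·2 = 18 = 1·17 + 1), so t ≡ 2·3 = 6 ≡ 6 (mod 17).
    Then x = 69 + 77·6 = 531, valid modulo lcm(77, 17) = 1309: x ≡ 531 (mod 1309).
  Combine with x ≡ 0 (mod 8); new modulus lcm = 10472.
    Write x = 531 + 1309·t and substitute into x ≡ 0 (mod 8): 1309·t ≡ 0 − 531 = -531 (mod 8).
    Reduce coefficients mod 8: 5·t ≡ 5 (mod 8).
    The inverse of 5 mod 8 is 5 (since 5·5 = 25 = 3·8 + 1), so t ≡ 5·5 = 25 ≡ 1 (mod 8).
    Then x = 531 + 1309·1 = 1840, valid modulo lcm(1309, 8) = 10472: x ≡ 1840 (mod 10472).
  Combine with x ≡ 2 (mod 9); new modulus lcm = 94248.
    Write x = 1840 + 10472·t and substitute into x ≡ 2 (mod 9): 10472·t ≡ 2 − 1840 = -1838 (mod 9).
    Reduce coefficients mod 9: 5·t ≡ 7 (mod 9).
    The inverse of 5 mod 9 is 2 (since 5·2 = 10 = 1·9 + 1), so t ≡ 2·7 = 14 ≡ 5 (mod 9).
    Then x = 1840 + 10472·5 = 54200, valid modulo lcm(10472, 9) = 94248: x ≡ 54200 (mod 94248).
Verify against each original: 54200 mod 11 = 3, 54200 mod 7 = 6, 54200 mod 17 = 4, 54200 mod 8 = 0, 54200 mod 9 = 2.

x ≡ 54200 (mod 94248).


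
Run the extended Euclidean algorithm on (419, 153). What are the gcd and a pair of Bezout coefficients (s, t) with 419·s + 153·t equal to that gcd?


Euclidean algorithm on (419, 153) — divide until remainder is 0:
  419 = 2 · 153 + 113
  153 = 1 · 113 + 40
  113 = 2 · 40 + 33
  40 = 1 · 33 + 7
  33 = 4 · 7 + 5
  7 = 1 · 5 + 2
  5 = 2 · 2 + 1
  2 = 2 · 1 + 0
gcd(419, 153) = 1.
Track Bezout coefficients alongside the remainders: start with r₀ = 419 = a·1 + b·0 (s = 1, t = 0) and r₁ = 153 = a·0 + b·1 (s = 0, t = 1); each new remainder r_{k+1} = r_{k-1} − q_k·r_k inherits s_{k+1} = s_{k-1} − q_k·s_k, t_{k+1} = t_{k-1} − q_k·t_k, so r_k = a·s_k + b·t_k at every step:
  q = 2: r = 113, s = 1 − 2·0 = 1, t = 0 − 2·1 = -2  (check: 419·1 + 153·(-2) = 113)
  q = 1: r = 40, s = 0 − 1·1 = -1, t = 1 − 1·(-2) = 3  (check: 419·(-1) + 153·3 = 40)
  q = 2: r = 33, s = 1 − 2·(-1) = 3, t = -2 − 2·3 = -8  (check: 419·3 + 153·(-8) = 33)
  q = 1: r = 7, s = -1 − 1·3 = -4, t = 3 − 1·(-8) = 11  (check: 419·(-4) + 153·11 = 7)
  q = 4: r = 5, s = 3 − 4·(-4) = 19, t = -8 − 4·11 = -52  (check: 419·19 + 153·(-52) = 5)
  q = 1: r = 2, s = -4 − 1·19 = -23, t = 11 − 1·(-52) = 63  (check: 419·(-23) + 153·63 = 2)
  q = 2: r = 1, s = 19 − 2·(-23) = 65, t = -52 − 2·63 = -178  (check: 419·65 + 153·(-178) = 1)
The row with r = 1 (the gcd) gives the Bezout coefficients s = 65, t = -178.
Result: 419 · (65) + 153 · (-178) = 1.

gcd(419, 153) = 1; s = 65, t = -178 (check: 419·65 + 153·(-178) = 1).
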